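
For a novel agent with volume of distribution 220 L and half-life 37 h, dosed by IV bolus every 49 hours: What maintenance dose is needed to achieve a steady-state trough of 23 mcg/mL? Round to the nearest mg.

7611 mg

τ/t½ = 49/37 ≈ 1.3243, so f = (1/2)^(49/37) ≈ 0.399336.
Cmin,ss = (D/Vd)·f/(1−f), so D = Cmin,ss·Vd·(1−f)/f.
D = 23 × 220 × (1−f)/f ≈ 23 × 220 × 1.50416 ≈ 7611.05 mg.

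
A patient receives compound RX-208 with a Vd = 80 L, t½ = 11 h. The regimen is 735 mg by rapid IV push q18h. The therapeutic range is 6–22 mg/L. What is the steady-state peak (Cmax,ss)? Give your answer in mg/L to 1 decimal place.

13.5 mg/L

Over one 18-h interval, 18/11 ≈ 1.6364 half-lives elapse, leaving f ≈ 0.3217 of each dose.
At steady state, accumulation factor R = 1/(1 − e^(−kτ)) ≈ 1.4743.
Single-dose peak C₀ = D/Vd = 735/80 ≈ 9.188 mg/L.
Steady-state peak Cmax,ss = C₀·R ≈ 9.188 × 1.4743 ≈ 13.546 mg/L.
Peak 13.5 mg/L vs MTC 22 mg/L: below toxic threshold.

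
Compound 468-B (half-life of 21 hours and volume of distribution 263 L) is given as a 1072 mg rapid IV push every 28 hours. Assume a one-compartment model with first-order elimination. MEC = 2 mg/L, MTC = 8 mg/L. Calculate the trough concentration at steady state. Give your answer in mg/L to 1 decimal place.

k = ln2/t½ = ln2/21 ≈ 0.033007 h⁻¹; fraction remaining f = e^(−kτ) = e^(−0.033007×28) ≈ 0.3969.
Single-dose peak C₀ = D/Vd = 1072/263 ≈ 4.076 mg/L.
Steady-state trough Cmin,ss = C₀·f/(1−f) ≈ 4.076 × 0.3969/0.6031 ≈ 2.682 mg/L.
Trough 2.7 mg/L vs MEC 2 mg/L: adequate.

2.7 mg/L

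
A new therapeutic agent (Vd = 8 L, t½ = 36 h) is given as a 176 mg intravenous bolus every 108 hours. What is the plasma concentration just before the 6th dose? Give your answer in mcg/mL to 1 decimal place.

3.1 mcg/mL

f = (1/2)^(τ/t½) = (1/2)^(108/36) ≈ 0.1250.
C₀ = D/Vd = 176/8 ≈ 22.000 mcg/mL.
Before the 6th dose, 5 doses have been given. Superposition: Cmin = C₀·(f + f² + … + f^5).
≈ 22.000 × (0.1250 + 0.0156 + 0.0020 + 0.0002 + 0.0000) ≈ 22.000 × 0.1428 ≈ 3.142 mcg/mL.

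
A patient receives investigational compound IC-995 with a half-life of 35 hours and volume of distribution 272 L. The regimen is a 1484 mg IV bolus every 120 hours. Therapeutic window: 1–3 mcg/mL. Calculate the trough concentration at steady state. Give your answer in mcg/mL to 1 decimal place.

τ/t½ = 120/35 ≈ 3.4286, so fraction remaining f = (1/2)^(120/35) ≈ 0.0929.
At steady state, accumulation factor R = 1/(1 − e^(−kτ)) ≈ 1.1024.
Single-dose peak C₀ = D/Vd = 1484/272 ≈ 5.456 mcg/mL.
Cmax,ss = C₀/(1 − f) ≈ 5.456/0.9071 ≈ 6.015 mcg/mL.
One interval later, Cmin,ss = Cmax,ss·e^(−kτ) ≈ 6.015 × 0.0929 ≈ 0.559 mcg/mL.
Trough 0.6 mcg/mL vs MEC 1 mcg/mL: subtherapeutic.

0.6 mcg/mL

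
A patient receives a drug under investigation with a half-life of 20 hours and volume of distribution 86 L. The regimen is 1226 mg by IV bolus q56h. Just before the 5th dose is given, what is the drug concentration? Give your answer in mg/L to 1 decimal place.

2.4 mg/L

f = (1/2)^(τ/t½) = (1/2)^(56/20) ≈ 0.1436.
C₀ = D/Vd = 1226/86 ≈ 14.256 mg/L.
Before the 5th dose, 4 doses have been given. Superposition: Cmin = C₀·(f + f² + … + f^4).
≈ 14.256 × (0.1436 + 0.0206 + 0.0030 + 0.0004) ≈ 14.256 × 0.1676 ≈ 2.389 mg/L.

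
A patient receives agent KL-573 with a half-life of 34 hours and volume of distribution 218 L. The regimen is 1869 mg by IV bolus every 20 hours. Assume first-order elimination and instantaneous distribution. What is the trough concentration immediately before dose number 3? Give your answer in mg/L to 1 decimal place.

9.5 mg/L

f = (1/2)^(τ/t½) = (1/2)^(20/34) ≈ 0.6652.
C₀ = D/Vd = 1869/218 ≈ 8.573 mg/L.
Before the 3rd dose, 2 doses have been given. Superposition: Cmin = C₀·(f + f²).
≈ 8.573 × (0.6652 + 0.4425) ≈ 8.573 × 1.1077 ≈ 9.496 mg/L.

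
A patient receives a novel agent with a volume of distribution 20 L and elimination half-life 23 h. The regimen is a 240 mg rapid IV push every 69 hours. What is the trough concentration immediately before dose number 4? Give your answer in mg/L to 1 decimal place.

1.7 mg/L

f = (1/2)^(τ/t½) = (1/2)^(69/23) ≈ 0.1250.
C₀ = D/Vd = 240/20 ≈ 12.000 mg/L.
Before the 4th dose, 3 doses have been given. Superposition: Cmin = C₀·(f + f² + … + f^3).
≈ 12.000 × (0.1250 + 0.0156 + 0.0020) ≈ 12.000 × 0.1426 ≈ 1.711 mg/L.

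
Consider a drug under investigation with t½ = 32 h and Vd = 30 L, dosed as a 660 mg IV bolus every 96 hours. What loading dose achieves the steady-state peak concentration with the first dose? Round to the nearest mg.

754 mg

f = (1/2)^(96/32) ≈ 0.125000; accumulation ratio R = 1/(1−f) ≈ 1.14286.
Loading dose to hit Cmax,ss on first dose: D_load = D_maint·R ≈ 660 × 1.14286 ≈ 754.29 mg.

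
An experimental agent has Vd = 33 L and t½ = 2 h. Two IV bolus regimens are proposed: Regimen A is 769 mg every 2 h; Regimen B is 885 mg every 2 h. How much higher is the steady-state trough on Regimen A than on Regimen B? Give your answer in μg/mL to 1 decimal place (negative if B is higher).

-3.5 μg/mL

Regimen A: f = (1/2)^(2/2) ≈ 0.5000; Cmin,ss = (769/33)·f/(1−f) ≈ 23.303 μg/mL.
Regimen B: f = (1/2)^(2/2) ≈ 0.5000; Cmin,ss = (885/33)·f/(1−f) ≈ 26.818 μg/mL.
Difference ≈ 23.303 − 26.818 ≈ -3.515 μg/mL.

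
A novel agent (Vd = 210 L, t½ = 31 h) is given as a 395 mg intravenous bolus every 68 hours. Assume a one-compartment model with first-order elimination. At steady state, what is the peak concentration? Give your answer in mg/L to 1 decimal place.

2.4 mg/L

k = ln2/t½ = ln2/31 ≈ 0.022360 h⁻¹; fraction remaining f = e^(−kτ) = e^(−0.022360×68) ≈ 0.2186.
Accumulation ratio R = 1/(1 − f) ≈ 1/0.7814 ≈ 1.2798.
Each bolus raises the concentration by D/Vd = 395/210 ≈ 1.881 mg/L.
Steady-state peak Cmax,ss = C₀·R ≈ 1.881 × 1.2798 ≈ 2.407 mg/L.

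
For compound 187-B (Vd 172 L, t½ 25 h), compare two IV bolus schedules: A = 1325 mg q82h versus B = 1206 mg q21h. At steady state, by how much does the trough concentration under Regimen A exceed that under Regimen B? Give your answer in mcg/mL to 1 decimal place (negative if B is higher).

Regimen A: f = (1/2)^(82/25) ≈ 0.1029; Cmin,ss = (1325/172)·f/(1−f) ≈ 0.884 mcg/mL.
Regimen B: f = (1/2)^(21/25) ≈ 0.5586; Cmin,ss = (1206/172)·f/(1−f) ≈ 8.873 mcg/mL.
Difference ≈ 0.884 − 8.873 ≈ -7.989 mcg/mL.

-8.0 mcg/mL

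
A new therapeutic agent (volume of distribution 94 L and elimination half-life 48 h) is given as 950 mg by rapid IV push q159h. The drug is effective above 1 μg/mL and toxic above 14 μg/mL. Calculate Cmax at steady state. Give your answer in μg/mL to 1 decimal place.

Over one 159-h interval, 159/48 ≈ 3.3125 half-lives elapse, leaving f ≈ 0.1007 of each dose.
At steady state, accumulation factor R = 1/(1 − e^(−kτ)) ≈ 1.1120.
Single-dose peak C₀ = D/Vd = 950/94 ≈ 10.106 μg/mL.
Steady-state peak Cmax,ss = C₀·R ≈ 10.106 × 1.1120 ≈ 11.238 μg/mL.
Peak 11.2 μg/mL vs MTC 14 μg/mL: below toxic threshold.

11.2 μg/mL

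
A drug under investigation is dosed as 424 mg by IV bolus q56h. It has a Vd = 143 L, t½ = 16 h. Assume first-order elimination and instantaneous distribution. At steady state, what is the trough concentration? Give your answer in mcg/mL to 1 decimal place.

0.3 mcg/mL

τ/t½ = 56/16 ≈ 3.5, so fraction remaining f = (1/2)^(56/16) ≈ 0.0884.
Accumulation ratio R = 1/(1 − f) ≈ 1/0.9116 ≈ 1.0970.
Each bolus raises the concentration by D/Vd = 424/143 ≈ 2.965 mcg/mL.
Steady-state peak Cmax,ss = C₀·R ≈ 2.965 × 1.0970 ≈ 3.253 mcg/mL.
One interval later, Cmin,ss = Cmax,ss·e^(−kτ) ≈ 3.253 × 0.0884 ≈ 0.288 mcg/mL.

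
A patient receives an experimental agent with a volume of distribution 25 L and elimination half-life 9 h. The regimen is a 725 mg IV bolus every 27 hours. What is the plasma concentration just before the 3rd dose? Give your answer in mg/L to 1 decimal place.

f = (1/2)^(τ/t½) = (1/2)^(27/9) ≈ 0.1250.
C₀ = D/Vd = 725/25 ≈ 29.000 mg/L.
Before the 3rd dose, 2 doses have been given. Superposition: Cmin = C₀·(f + f²).
≈ 29.000 × (0.1250 + 0.0156) ≈ 29.000 × 0.1406 ≈ 4.077 mg/L.

4.1 mg/L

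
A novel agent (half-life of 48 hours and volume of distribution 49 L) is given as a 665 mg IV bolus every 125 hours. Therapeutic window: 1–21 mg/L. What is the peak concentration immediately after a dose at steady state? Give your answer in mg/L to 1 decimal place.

16.2 mg/L

τ/t½ = 125/48 ≈ 2.6042, so fraction remaining f = (1/2)^(125/48) ≈ 0.1645.
At steady state, accumulation factor R = 1/(1 − e^(−kτ)) ≈ 1.1969.
Each bolus raises the concentration by D/Vd = 665/49 ≈ 13.571 mg/L.
Steady-state peak Cmax,ss = C₀·R ≈ 13.571 × 1.1969 ≈ 16.243 mg/L.
Peak 16.2 mg/L vs MTC 21 mg/L: below toxic threshold.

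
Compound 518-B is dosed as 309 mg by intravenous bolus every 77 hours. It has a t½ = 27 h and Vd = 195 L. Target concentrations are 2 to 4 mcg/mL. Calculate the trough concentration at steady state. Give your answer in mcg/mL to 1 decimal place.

Over one 77-h interval, 77/27 ≈ 2.8519 half-lives elapse, leaving f ≈ 0.1385 of each dose.
At steady state, accumulation factor R = 1/(1 − e^(−kτ)) ≈ 1.1608.
Each bolus raises the concentration by D/Vd = 309/195 ≈ 1.585 mcg/mL.
Steady-state peak Cmax,ss = C₀·R ≈ 1.585 × 1.1608 ≈ 1.840 mcg/mL.
One interval later, Cmin,ss = Cmax,ss·e^(−kτ) ≈ 1.840 × 0.1385 ≈ 0.255 mcg/mL.
Trough 0.3 mcg/mL vs MEC 2 mcg/mL: subtherapeutic.

0.3 mcg/mL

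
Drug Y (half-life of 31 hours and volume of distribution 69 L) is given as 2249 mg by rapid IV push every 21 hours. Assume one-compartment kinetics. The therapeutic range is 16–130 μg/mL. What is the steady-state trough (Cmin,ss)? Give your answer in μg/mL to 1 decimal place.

τ/t½ = 21/31 ≈ 0.67742, so fraction remaining f = (1/2)^(21/31) ≈ 0.6253.
Each bolus raises the concentration by D/Vd = 2249/69 ≈ 32.594 μg/mL.
Steady-state trough Cmin,ss = C₀·f/(1−f) ≈ 32.594 × 0.6253/0.3747 ≈ 54.393 μg/mL.
Trough 54.4 μg/mL vs MEC 16 μg/mL: adequate.

54.4 μg/mL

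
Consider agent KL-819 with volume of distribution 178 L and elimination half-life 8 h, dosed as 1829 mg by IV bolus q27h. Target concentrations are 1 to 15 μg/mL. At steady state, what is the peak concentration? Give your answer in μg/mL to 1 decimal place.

k = ln2/t½ = ln2/8 ≈ 0.086643 h⁻¹; fraction remaining f = e^(−kτ) = e^(−0.086643×27) ≈ 0.0964.
At steady state, accumulation factor R = 1/(1 − e^(−kτ)) ≈ 1.1067.
Single-dose peak C₀ = D/Vd = 1829/178 ≈ 10.275 μg/mL.
Steady-state peak Cmax,ss = C₀·R ≈ 10.275 × 1.1067 ≈ 11.371 μg/mL.
Peak 11.4 μg/mL vs MTC 15 μg/mL: below toxic threshold.

11.4 μg/mL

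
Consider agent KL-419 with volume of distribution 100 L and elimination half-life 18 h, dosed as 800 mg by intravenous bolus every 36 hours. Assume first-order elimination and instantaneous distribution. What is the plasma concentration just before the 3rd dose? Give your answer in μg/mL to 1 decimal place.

f = (1/2)^(τ/t½) = (1/2)^(36/18) ≈ 0.2500.
C₀ = D/Vd = 800/100 ≈ 8.000 μg/mL.
Before the 3rd dose, 2 doses have been given. Superposition: Cmin = C₀·(f + f²).
≈ 8.000 × (0.2500 + 0.0625) ≈ 8.000 × 0.3125 ≈ 2.500 μg/mL.

2.5 μg/mL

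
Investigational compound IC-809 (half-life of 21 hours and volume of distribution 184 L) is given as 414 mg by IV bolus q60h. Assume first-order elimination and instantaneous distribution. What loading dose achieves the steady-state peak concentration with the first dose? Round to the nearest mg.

f = (1/2)^(60/21) ≈ 0.138011; accumulation ratio R = 1/(1−f) ≈ 1.16011.
Loading dose to hit Cmax,ss on first dose: D_load = D_maint·R ≈ 414 × 1.16011 ≈ 480.29 mg.

480 mg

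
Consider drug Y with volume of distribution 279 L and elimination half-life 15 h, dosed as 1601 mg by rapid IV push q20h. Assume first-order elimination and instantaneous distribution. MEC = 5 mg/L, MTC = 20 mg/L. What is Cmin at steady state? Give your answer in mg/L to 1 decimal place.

τ/t½ = 20/15 ≈ 1.3333, so fraction remaining f = (1/2)^(20/15) ≈ 0.3969.
At steady state, accumulation factor R = 1/(1 − e^(−kτ)) ≈ 1.6581.
Each bolus raises the concentration by D/Vd = 1601/279 ≈ 5.738 mg/L.
Steady-state peak Cmax,ss = C₀·R ≈ 5.738 × 1.6581 ≈ 9.514 mg/L.
Steady-state trough Cmin,ss = Cmax,ss·f ≈ 9.514 × 0.3969 ≈ 3.776 mg/L.
Trough 3.8 mg/L vs MEC 5 mg/L: subtherapeutic.

3.8 mg/L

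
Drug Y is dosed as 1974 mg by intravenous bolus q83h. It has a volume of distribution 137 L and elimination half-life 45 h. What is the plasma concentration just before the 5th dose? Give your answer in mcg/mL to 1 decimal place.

5.5 mcg/mL

f = (1/2)^(τ/t½) = (1/2)^(83/45) ≈ 0.2785.
C₀ = D/Vd = 1974/137 ≈ 14.409 mcg/mL.
Before the 5th dose, 4 doses have been given. Superposition: Cmin = C₀·(f + f² + … + f^4).
≈ 14.409 × (0.2785 + 0.0776 + 0.0216 + 0.0060) ≈ 14.409 × 0.3837 ≈ 5.529 mcg/mL.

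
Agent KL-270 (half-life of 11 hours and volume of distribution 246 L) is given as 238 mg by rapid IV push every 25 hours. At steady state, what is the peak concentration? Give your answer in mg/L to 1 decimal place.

k = ln2/t½ = ln2/11 ≈ 0.063013 h⁻¹; fraction remaining f = e^(−kτ) = e^(−0.063013×25) ≈ 0.2069.
At steady state, accumulation factor R = 1/(1 − e^(−kτ)) ≈ 1.2609.
Each bolus raises the concentration by D/Vd = 238/246 ≈ 0.967 mg/L.
Cmax,ss = C₀/(1 − f) ≈ 0.967/0.7931 ≈ 1.219 mg/L.

1.2 mg/L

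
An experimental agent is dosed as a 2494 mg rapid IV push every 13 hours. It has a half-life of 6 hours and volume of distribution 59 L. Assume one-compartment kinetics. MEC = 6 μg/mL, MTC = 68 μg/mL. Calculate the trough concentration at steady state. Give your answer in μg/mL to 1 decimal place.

12.1 μg/mL

k = ln2/t½ = ln2/6 ≈ 0.115525 h⁻¹; fraction remaining f = e^(−kτ) = e^(−0.115525×13) ≈ 0.2227.
Each bolus raises the concentration by D/Vd = 2494/59 ≈ 42.271 μg/mL.
Steady-state trough Cmin,ss = C₀·f/(1−f) ≈ 42.271 × 0.2227/0.7773 ≈ 12.111 μg/mL.
Trough 12.1 μg/mL vs MEC 6 μg/mL: adequate.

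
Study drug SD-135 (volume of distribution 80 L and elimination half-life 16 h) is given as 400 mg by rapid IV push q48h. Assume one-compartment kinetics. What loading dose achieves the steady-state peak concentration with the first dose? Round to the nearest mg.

457 mg

f = (1/2)^(48/16) ≈ 0.125000; accumulation ratio R = 1/(1−f) ≈ 1.14286.
Loading dose to hit Cmax,ss on first dose: D_load = D_maint·R ≈ 400 × 1.14286 ≈ 457.14 mg.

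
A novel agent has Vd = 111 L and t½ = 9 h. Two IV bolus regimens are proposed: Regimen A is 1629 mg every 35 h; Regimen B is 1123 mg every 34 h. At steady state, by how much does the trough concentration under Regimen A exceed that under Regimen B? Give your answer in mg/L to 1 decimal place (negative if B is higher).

Regimen A: f = (1/2)^(35/9) ≈ 0.0675; Cmin,ss = (1629/111)·f/(1−f) ≈ 1.062 mg/L.
Regimen B: f = (1/2)^(34/9) ≈ 0.0729; Cmin,ss = (1123/111)·f/(1−f) ≈ 0.796 mg/L.
Difference ≈ 1.062 − 0.796 ≈ 0.266 mg/L.

0.3 mg/L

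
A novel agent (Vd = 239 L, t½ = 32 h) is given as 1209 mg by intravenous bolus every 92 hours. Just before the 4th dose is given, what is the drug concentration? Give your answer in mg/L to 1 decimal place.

f = (1/2)^(τ/t½) = (1/2)^(92/32) ≈ 0.1363.
C₀ = D/Vd = 1209/239 ≈ 5.059 mg/L.
Before the 4th dose, 3 doses have been given. Superposition: Cmin = C₀·(f + f² + … + f^3).
≈ 5.059 × (0.1363 + 0.0186 + 0.0025) ≈ 5.059 × 0.1574 ≈ 0.796 mg/L.

0.8 mg/L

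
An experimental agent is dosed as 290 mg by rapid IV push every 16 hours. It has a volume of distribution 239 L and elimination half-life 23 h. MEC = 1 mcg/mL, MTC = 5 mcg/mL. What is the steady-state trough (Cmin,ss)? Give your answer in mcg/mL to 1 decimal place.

k = ln2/t½ = ln2/23 ≈ 0.030137 h⁻¹; fraction remaining f = e^(−kτ) = e^(−0.030137×16) ≈ 0.6174.
Single-dose peak C₀ = D/Vd = 290/239 ≈ 1.213 mcg/mL.
Steady-state trough Cmin,ss = C₀·f/(1−f) ≈ 1.213 × 0.6174/0.3826 ≈ 1.957 mcg/mL.
Trough 2.0 mcg/mL vs MEC 1 mcg/mL: adequate.

2.0 mcg/mL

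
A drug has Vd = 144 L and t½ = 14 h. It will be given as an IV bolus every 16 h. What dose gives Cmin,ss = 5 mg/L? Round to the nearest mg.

870 mg

τ/t½ = 16/14 ≈ 1.1429, so f = (1/2)^(16/14) ≈ 0.452862.
Cmin,ss = (D/Vd)·f/(1−f), so D = Cmin,ss·Vd·(1−f)/f.
D = 5 × 144 × (1−f)/f ≈ 5 × 144 × 1.20818 ≈ 869.89 mg.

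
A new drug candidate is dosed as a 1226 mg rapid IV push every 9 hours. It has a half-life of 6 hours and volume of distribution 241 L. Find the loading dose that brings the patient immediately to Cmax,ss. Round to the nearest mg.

1897 mg

f = (1/2)^(9/6) ≈ 0.353553; accumulation ratio R = 1/(1−f) ≈ 1.54692.
Loading dose to hit Cmax,ss on first dose: D_load = D_maint·R ≈ 1226 × 1.54692 ≈ 1896.52 mg.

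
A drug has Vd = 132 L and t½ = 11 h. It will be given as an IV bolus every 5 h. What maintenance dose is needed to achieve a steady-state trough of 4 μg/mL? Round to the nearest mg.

196 mg

τ/t½ = 5/11 ≈ 0.45455, so f = (1/2)^(5/11) ≈ 0.729740.
Cmin,ss = (D/Vd)·f/(1−f), so D = Cmin,ss·Vd·(1−f)/f.
D = 4 × 132 × (1−f)/f ≈ 4 × 132 × 0.37035 ≈ 195.54 mg.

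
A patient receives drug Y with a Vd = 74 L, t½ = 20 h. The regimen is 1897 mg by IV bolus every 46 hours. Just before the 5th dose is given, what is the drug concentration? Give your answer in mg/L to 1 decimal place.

6.5 mg/L

f = (1/2)^(τ/t½) = (1/2)^(46/20) ≈ 0.2031.
C₀ = D/Vd = 1897/74 ≈ 25.635 mg/L.
Before the 5th dose, 4 doses have been given. Superposition: Cmin = C₀·(f + f² + … + f^4).
≈ 25.635 × (0.2031 + 0.0412 + 0.0084 + 0.0017) ≈ 25.635 × 0.2544 ≈ 6.522 mg/L.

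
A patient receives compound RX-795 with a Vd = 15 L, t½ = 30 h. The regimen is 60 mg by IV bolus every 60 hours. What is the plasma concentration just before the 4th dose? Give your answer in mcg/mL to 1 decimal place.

f = (1/2)^(τ/t½) = (1/2)^(60/30) ≈ 0.2500.
C₀ = D/Vd = 60/15 ≈ 4.000 mcg/mL.
Before the 4th dose, 3 doses have been given. Superposition: Cmin = C₀·(f + f² + … + f^3).
≈ 4.000 × (0.2500 + 0.0625 + 0.0156) ≈ 4.000 × 0.3281 ≈ 1.312 mcg/mL.

1.3 mcg/mL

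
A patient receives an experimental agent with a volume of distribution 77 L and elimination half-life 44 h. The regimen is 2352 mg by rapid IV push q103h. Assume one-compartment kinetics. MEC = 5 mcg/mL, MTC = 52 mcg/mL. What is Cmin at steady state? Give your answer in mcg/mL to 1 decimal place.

7.5 mcg/mL

k = ln2/t½ = ln2/44 ≈ 0.015753 h⁻¹; fraction remaining f = e^(−kτ) = e^(−0.015753×103) ≈ 0.1974.
At steady state, accumulation factor R = 1/(1 − e^(−kτ)) ≈ 1.2460.
Each bolus raises the concentration by D/Vd = 2352/77 ≈ 30.545 mcg/mL.
Steady-state peak Cmax,ss = C₀·R ≈ 30.545 × 1.2460 ≈ 38.059 mcg/mL.
One interval later, Cmin,ss = Cmax,ss·e^(−kτ) ≈ 38.059 × 0.1974 ≈ 7.513 mcg/mL.
Trough 7.5 mcg/mL vs MEC 5 mcg/mL: adequate.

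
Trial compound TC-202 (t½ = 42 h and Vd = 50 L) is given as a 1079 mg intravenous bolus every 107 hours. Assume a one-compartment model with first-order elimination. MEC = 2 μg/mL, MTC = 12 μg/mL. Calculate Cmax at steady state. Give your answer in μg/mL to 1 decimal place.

τ/t½ = 107/42 ≈ 2.5476, so fraction remaining f = (1/2)^(107/42) ≈ 0.1710.
Accumulation ratio R = 1/(1 − f) ≈ 1/0.8290 ≈ 1.2063.
Each bolus raises the concentration by D/Vd = 1079/50 ≈ 21.580 μg/mL.
Steady-state peak Cmax,ss = C₀·R ≈ 21.580 × 1.2063 ≈ 26.032 μg/mL.
Peak 26.0 μg/mL vs MTC 12 μg/mL: exceeds toxic threshold.

26.0 μg/mL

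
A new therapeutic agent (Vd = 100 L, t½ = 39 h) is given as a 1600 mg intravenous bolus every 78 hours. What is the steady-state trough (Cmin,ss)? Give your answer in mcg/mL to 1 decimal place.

The dosing interval is 2 half-lives, so f = 2^(−2) = 0.25.
At steady state, R = 1/(1 − 0.25) = 4/3.
Single-dose peak C₀ = D/Vd = 1600/100 = 16 mcg/mL.
Steady-state peak Cmax,ss = C₀·R = 16 × 4/3 ≈ 21.333 mcg/mL.
Steady-state trough Cmin,ss = Cmax,ss·f ≈ 21.333 × 0.25 ≈ 5.333 mcg/mL.

5.3 mcg/mL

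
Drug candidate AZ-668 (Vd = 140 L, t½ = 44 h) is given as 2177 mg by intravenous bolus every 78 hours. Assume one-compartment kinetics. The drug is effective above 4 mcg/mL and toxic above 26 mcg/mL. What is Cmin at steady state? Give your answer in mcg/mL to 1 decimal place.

6.4 mcg/mL

τ/t½ = 78/44 ≈ 1.7727, so fraction remaining f = (1/2)^(78/44) ≈ 0.2927.
At steady state, accumulation factor R = 1/(1 − e^(−kτ)) ≈ 1.4138.
Single-dose peak C₀ = D/Vd = 2177/140 ≈ 15.550 mcg/mL.
Steady-state peak Cmax,ss = C₀·R ≈ 15.550 × 1.4138 ≈ 21.985 mcg/mL.
One interval later, Cmin,ss = Cmax,ss·e^(−kτ) ≈ 21.985 × 0.2927 ≈ 6.435 mcg/mL.
Trough 6.4 mcg/mL vs MEC 4 mcg/mL: adequate.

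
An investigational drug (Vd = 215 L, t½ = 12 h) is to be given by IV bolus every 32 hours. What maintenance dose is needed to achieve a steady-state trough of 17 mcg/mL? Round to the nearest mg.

τ/t½ = 32/12 ≈ 2.6667, so f = (1/2)^(32/12) ≈ 0.157490.
Cmin,ss = (D/Vd)·f/(1−f), so D = Cmin,ss·Vd·(1−f)/f.
D = 17 × 215 × (1−f)/f ≈ 17 × 215 × 5.34961 ≈ 19552.82 mg.

19553 mg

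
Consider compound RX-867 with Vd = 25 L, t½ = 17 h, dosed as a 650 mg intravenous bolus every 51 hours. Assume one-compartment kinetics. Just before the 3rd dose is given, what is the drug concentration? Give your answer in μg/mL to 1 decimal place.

3.7 μg/mL

f = (1/2)^(τ/t½) = (1/2)^(51/17) ≈ 0.1250.
C₀ = D/Vd = 650/25 ≈ 26.000 μg/mL.
Before the 3rd dose, 2 doses have been given. Superposition: Cmin = C₀·(f + f²).
≈ 26.000 × (0.1250 + 0.0156) ≈ 26.000 × 0.1406 ≈ 3.656 μg/mL.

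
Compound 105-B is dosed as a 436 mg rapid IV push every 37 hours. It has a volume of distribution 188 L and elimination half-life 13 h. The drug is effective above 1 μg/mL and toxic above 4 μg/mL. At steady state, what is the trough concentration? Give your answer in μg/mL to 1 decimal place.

0.4 μg/mL

τ/t½ = 37/13 ≈ 2.8462, so fraction remaining f = (1/2)^(37/13) ≈ 0.1391.
Single-dose peak C₀ = D/Vd = 436/188 ≈ 2.319 μg/mL.
Steady-state trough Cmin,ss = C₀·f/(1−f) ≈ 2.319 × 0.1391/0.8609 ≈ 0.375 μg/mL.
Trough 0.4 μg/mL vs MEC 1 μg/mL: subtherapeutic.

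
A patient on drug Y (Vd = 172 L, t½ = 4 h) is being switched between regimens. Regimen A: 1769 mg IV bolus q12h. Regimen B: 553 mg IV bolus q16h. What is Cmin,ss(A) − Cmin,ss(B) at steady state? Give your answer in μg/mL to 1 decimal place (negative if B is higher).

Regimen A: f = (1/2)^(12/4) ≈ 0.1250; Cmin,ss = (1769/172)·f/(1−f) ≈ 1.469 μg/mL.
Regimen B: f = (1/2)^(16/4) ≈ 0.0625; Cmin,ss = (553/172)·f/(1−f) ≈ 0.214 μg/mL.
Difference ≈ 1.469 − 0.214 ≈ 1.255 μg/mL.

1.3 μg/mL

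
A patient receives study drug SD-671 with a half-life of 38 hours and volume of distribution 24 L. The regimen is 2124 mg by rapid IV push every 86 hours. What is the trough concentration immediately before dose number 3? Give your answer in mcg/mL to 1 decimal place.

f = (1/2)^(τ/t½) = (1/2)^(86/38) ≈ 0.2083.
C₀ = D/Vd = 2124/24 ≈ 88.500 mcg/mL.
Before the 3rd dose, 2 doses have been given. Superposition: Cmin = C₀·(f + f²).
≈ 88.500 × (0.2083 + 0.0434) ≈ 88.500 × 0.2517 ≈ 22.275 mcg/mL.

22.3 mcg/mL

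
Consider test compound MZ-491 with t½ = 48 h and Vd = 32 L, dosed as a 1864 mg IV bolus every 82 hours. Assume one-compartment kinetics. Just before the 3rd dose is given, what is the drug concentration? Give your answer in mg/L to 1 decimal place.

23.3 mg/L

f = (1/2)^(τ/t½) = (1/2)^(82/48) ≈ 0.3060.
C₀ = D/Vd = 1864/32 ≈ 58.250 mg/L.
Before the 3rd dose, 2 doses have been given. Superposition: Cmin = C₀·(f + f²).
≈ 58.250 × (0.3060 + 0.0936) ≈ 58.250 × 0.3996 ≈ 23.277 mg/L.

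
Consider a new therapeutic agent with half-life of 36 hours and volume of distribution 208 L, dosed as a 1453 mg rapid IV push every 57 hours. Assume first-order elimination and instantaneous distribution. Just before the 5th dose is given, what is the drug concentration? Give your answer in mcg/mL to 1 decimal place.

3.5 mcg/mL

f = (1/2)^(τ/t½) = (1/2)^(57/36) ≈ 0.3337.
C₀ = D/Vd = 1453/208 ≈ 6.986 mcg/mL.
Before the 5th dose, 4 doses have been given. Superposition: Cmin = C₀·(f + f² + … + f^4).
≈ 6.986 × (0.3337 + 0.1114 + 0.0372 + 0.0124) ≈ 6.986 × 0.4947 ≈ 3.456 mcg/mL.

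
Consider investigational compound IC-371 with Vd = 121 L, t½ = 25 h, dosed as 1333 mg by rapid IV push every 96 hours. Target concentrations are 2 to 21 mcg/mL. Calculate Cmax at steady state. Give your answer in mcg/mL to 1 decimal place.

τ/t½ = 96/25 ≈ 3.84, so fraction remaining f = (1/2)^(96/25) ≈ 0.0698.
At steady state, accumulation factor R = 1/(1 − e^(−kτ)) ≈ 1.0750.
Each bolus raises the concentration by D/Vd = 1333/121 ≈ 11.017 mcg/mL.
Steady-state peak Cmax,ss = C₀·R ≈ 11.017 × 1.0750 ≈ 11.843 mcg/mL.
Peak 11.8 mcg/mL vs MTC 21 mcg/mL: below toxic threshold.

11.8 mcg/mL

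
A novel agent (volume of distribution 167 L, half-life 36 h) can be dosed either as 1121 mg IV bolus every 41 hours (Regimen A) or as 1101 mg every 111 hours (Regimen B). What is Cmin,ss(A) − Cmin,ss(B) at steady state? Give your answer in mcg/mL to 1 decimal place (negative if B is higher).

4.7 mcg/mL

Regimen A: f = (1/2)^(41/36) ≈ 0.4541; Cmin,ss = (1121/167)·f/(1−f) ≈ 5.584 mcg/mL.
Regimen B: f = (1/2)^(111/36) ≈ 0.1180; Cmin,ss = (1101/167)·f/(1−f) ≈ 0.882 mcg/mL.
Difference ≈ 5.584 − 0.882 ≈ 4.702 mcg/mL.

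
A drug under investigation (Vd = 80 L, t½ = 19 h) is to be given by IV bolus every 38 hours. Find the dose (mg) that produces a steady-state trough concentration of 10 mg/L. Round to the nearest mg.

τ/t½ = 38/19 ≈ 2, so f = (1/2)^(38/19) ≈ 0.250000.
Cmin,ss = (D/Vd)·f/(1−f), so D = Cmin,ss·Vd·(1−f)/f.
D = 10 × 80 × (1−f)/f ≈ 10 × 80 × 3.00000 ≈ 2400.00 mg.

2400 mg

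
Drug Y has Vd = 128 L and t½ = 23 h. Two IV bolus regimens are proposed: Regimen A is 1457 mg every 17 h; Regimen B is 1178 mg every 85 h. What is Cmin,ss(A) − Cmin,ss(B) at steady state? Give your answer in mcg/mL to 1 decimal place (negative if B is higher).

16.2 mcg/mL

Regimen A: f = (1/2)^(17/23) ≈ 0.5991; Cmin,ss = (1457/128)·f/(1−f) ≈ 17.010 mcg/mL.
Regimen B: f = (1/2)^(85/23) ≈ 0.0772; Cmin,ss = (1178/128)·f/(1−f) ≈ 0.770 mcg/mL.
Difference ≈ 17.010 − 0.770 ≈ 16.240 mcg/mL.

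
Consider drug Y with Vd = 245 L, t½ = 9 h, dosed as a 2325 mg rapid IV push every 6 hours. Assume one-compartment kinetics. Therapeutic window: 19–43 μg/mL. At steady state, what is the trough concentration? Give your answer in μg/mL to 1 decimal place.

τ/t½ = 6/9 ≈ 0.66667, so fraction remaining f = (1/2)^(6/9) ≈ 0.6300.
Single-dose peak C₀ = D/Vd = 2325/245 ≈ 9.490 μg/mL.
Steady-state trough Cmin,ss = C₀·f/(1−f) ≈ 9.490 × 0.6300/0.3700 ≈ 16.159 μg/mL.
Trough 16.2 μg/mL vs MEC 19 μg/mL: subtherapeutic.

16.2 μg/mL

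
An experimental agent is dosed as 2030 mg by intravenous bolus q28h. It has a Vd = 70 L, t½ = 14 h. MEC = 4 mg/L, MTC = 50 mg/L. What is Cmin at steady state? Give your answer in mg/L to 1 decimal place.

τ = 28 h = 2 half-lives, so f = (1/2)^2 = 0.25.
At steady state, R = 1/(1 − 0.25) = 4/3.
Single-dose peak C₀ = D/Vd = 2030/70 = 29 mg/L.
Steady-state peak Cmax,ss = C₀·R = 29 × 4/3 ≈ 38.667 mg/L.
Steady-state trough Cmin,ss = Cmax,ss·f ≈ 38.667 × 0.25 ≈ 9.667 mg/L.
Trough 9.7 mg/L vs MEC 4 mg/L: adequate.

9.7 mg/L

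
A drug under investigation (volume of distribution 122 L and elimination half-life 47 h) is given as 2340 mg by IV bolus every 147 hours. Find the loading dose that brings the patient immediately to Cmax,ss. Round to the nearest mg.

f = (1/2)^(147/47) ≈ 0.114414; accumulation ratio R = 1/(1−f) ≈ 1.12920.
Loading dose to hit Cmax,ss on first dose: D_load = D_maint·R ≈ 2340 × 1.12920 ≈ 2642.33 mg.

2642 mg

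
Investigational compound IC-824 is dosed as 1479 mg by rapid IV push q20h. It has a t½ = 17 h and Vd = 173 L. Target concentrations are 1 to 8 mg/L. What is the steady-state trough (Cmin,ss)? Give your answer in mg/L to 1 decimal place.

k = ln2/t½ = ln2/17 ≈ 0.040773 h⁻¹; fraction remaining f = e^(−kτ) = e^(−0.040773×20) ≈ 0.4424.
At steady state, accumulation factor R = 1/(1 − e^(−kτ)) ≈ 1.7934.
Single-dose peak C₀ = D/Vd = 1479/173 ≈ 8.549 mg/L.
Steady-state peak Cmax,ss = C₀·R ≈ 8.549 × 1.7934 ≈ 15.332 mg/L.
Steady-state trough Cmin,ss = Cmax,ss·f ≈ 15.332 × 0.4424 ≈ 6.783 mg/L.
Trough 6.8 mg/L vs MEC 1 mg/L: adequate.

6.8 mg/L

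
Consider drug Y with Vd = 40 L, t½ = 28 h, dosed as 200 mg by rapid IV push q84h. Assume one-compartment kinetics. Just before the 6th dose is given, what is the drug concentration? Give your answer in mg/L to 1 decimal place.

f = (1/2)^(τ/t½) = (1/2)^(84/28) ≈ 0.1250.
C₀ = D/Vd = 200/40 ≈ 5.000 mg/L.
Before the 6th dose, 5 doses have been given. Superposition: Cmin = C₀·(f + f² + … + f^5).
≈ 5.000 × (0.1250 + 0.0156 + 0.0020 + 0.0002 + 0.0000) ≈ 5.000 × 0.1428 ≈ 0.714 mg/L.

0.7 mg/L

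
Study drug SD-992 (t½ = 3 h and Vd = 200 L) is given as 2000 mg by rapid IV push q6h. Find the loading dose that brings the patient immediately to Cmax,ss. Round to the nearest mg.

f = (1/2)^(6/3) ≈ 0.250000; accumulation ratio R = 1/(1−f) ≈ 1.33333.
Loading dose to hit Cmax,ss on first dose: D_load = D_maint·R ≈ 2000 × 1.33333 ≈ 2666.66 mg.

2667 mg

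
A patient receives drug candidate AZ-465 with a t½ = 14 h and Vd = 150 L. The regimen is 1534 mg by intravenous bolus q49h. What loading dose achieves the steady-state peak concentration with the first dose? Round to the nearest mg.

f = (1/2)^(49/14) ≈ 0.088388; accumulation ratio R = 1/(1−f) ≈ 1.09696.
Loading dose to hit Cmax,ss on first dose: D_load = D_maint·R ≈ 1534 × 1.09696 ≈ 1682.74 mg.

1683 mg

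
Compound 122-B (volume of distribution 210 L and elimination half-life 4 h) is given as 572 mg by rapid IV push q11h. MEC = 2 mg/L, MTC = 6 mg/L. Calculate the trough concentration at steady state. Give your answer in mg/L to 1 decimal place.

τ/t½ = 11/4 ≈ 2.75, so fraction remaining f = (1/2)^(11/4) ≈ 0.1487.
At steady state, accumulation factor R = 1/(1 − e^(−kτ)) ≈ 1.1747.
Each bolus raises the concentration by D/Vd = 572/210 ≈ 2.724 mg/L.
Steady-state peak Cmax,ss = C₀·R ≈ 2.724 × 1.1747 ≈ 3.200 mg/L.
Steady-state trough Cmin,ss = Cmax,ss·f ≈ 3.200 × 0.1487 ≈ 0.476 mg/L.
Trough 0.5 mg/L vs MEC 2 mg/L: subtherapeutic.

0.5 mg/L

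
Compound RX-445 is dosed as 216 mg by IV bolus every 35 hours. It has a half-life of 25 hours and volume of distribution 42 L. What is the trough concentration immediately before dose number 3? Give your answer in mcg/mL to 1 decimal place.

2.7 mcg/mL

f = (1/2)^(τ/t½) = (1/2)^(35/25) ≈ 0.3789.
C₀ = D/Vd = 216/42 ≈ 5.143 mcg/mL.
Before the 3rd dose, 2 doses have been given. Superposition: Cmin = C₀·(f + f²).
≈ 5.143 × (0.3789 + 0.1436) ≈ 5.143 × 0.5225 ≈ 2.687 mcg/mL.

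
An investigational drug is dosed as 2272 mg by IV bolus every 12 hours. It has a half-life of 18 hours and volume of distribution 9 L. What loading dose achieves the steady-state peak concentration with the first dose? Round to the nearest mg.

6140 mg

f = (1/2)^(12/18) ≈ 0.629961; accumulation ratio R = 1/(1−f) ≈ 2.70242.
Loading dose to hit Cmax,ss on first dose: D_load = D_maint·R ≈ 2272 × 2.70242 ≈ 6139.90 mg.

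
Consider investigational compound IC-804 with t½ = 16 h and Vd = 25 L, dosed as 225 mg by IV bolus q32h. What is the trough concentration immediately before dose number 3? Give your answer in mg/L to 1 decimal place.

f = (1/2)^(τ/t½) = (1/2)^(32/16) ≈ 0.2500.
C₀ = D/Vd = 225/25 ≈ 9.000 mg/L.
Before the 3rd dose, 2 doses have been given. Superposition: Cmin = C₀·(f + f²).
≈ 9.000 × (0.2500 + 0.0625) ≈ 9.000 × 0.3125 ≈ 2.812 mg/L.

2.8 mg/L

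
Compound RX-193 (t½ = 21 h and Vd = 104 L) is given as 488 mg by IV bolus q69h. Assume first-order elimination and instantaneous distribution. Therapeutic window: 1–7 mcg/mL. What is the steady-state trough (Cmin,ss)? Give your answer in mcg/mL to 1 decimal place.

0.5 mcg/mL

Over one 69-h interval, 69/21 ≈ 3.2857 half-lives elapse, leaving f ≈ 0.1025 of each dose.
At steady state, accumulation factor R = 1/(1 − e^(−kτ)) ≈ 1.1142.
Each bolus raises the concentration by D/Vd = 488/104 ≈ 4.692 mcg/mL.
Steady-state peak Cmax,ss = C₀·R ≈ 4.692 × 1.1142 ≈ 5.228 mcg/mL.
Steady-state trough Cmin,ss = Cmax,ss·f ≈ 5.228 × 0.1025 ≈ 0.536 mcg/mL.
Trough 0.5 mcg/mL vs MEC 1 mcg/mL: subtherapeutic.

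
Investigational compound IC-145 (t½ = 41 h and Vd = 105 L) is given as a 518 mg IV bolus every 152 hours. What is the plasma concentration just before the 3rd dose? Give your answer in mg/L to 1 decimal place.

0.4 mg/L

f = (1/2)^(τ/t½) = (1/2)^(152/41) ≈ 0.0766.
C₀ = D/Vd = 518/105 ≈ 4.933 mg/L.
Before the 3rd dose, 2 doses have been given. Superposition: Cmin = C₀·(f + f²).
≈ 4.933 × (0.0766 + 0.0059) ≈ 4.933 × 0.0825 ≈ 0.407 mg/L.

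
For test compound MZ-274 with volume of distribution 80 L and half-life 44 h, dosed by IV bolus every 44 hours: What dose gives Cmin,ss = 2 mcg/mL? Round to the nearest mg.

160 mg

τ/t½ = 44/44 ≈ 1, so f = (1/2)^(44/44) ≈ 0.500000.
Cmin,ss = (D/Vd)·f/(1−f), so D = Cmin,ss·Vd·(1−f)/f.
D = 2 × 80 × (1−f)/f ≈ 2 × 80 × 1.00000 ≈ 160.00 mg.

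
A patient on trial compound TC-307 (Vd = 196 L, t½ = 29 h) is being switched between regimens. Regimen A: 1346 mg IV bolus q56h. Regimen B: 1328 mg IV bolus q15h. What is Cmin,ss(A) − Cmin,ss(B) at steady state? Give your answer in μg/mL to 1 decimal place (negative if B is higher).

Regimen A: f = (1/2)^(56/29) ≈ 0.2622; Cmin,ss = (1346/196)·f/(1−f) ≈ 2.441 μg/mL.
Regimen B: f = (1/2)^(15/29) ≈ 0.6987; Cmin,ss = (1328/196)·f/(1−f) ≈ 15.712 μg/mL.
Difference ≈ 2.441 − 15.712 ≈ -13.271 μg/mL.

-13.3 μg/mL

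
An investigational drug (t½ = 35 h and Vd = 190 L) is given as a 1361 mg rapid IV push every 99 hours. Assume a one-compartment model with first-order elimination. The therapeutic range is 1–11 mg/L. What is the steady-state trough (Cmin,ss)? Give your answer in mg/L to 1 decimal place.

1.2 mg/L

τ/t½ = 99/35 ≈ 2.8286, so fraction remaining f = (1/2)^(99/35) ≈ 0.1408.
At steady state, accumulation factor R = 1/(1 − e^(−kτ)) ≈ 1.1639.
Single-dose peak C₀ = D/Vd = 1361/190 ≈ 7.163 mg/L.
Cmax,ss = C₀/(1 − f) ≈ 7.163/0.8592 ≈ 8.337 mg/L.
One interval later, Cmin,ss = Cmax,ss·e^(−kτ) ≈ 8.337 × 0.1408 ≈ 1.174 mg/L.
Trough 1.2 mg/L vs MEC 1 mg/L: adequate.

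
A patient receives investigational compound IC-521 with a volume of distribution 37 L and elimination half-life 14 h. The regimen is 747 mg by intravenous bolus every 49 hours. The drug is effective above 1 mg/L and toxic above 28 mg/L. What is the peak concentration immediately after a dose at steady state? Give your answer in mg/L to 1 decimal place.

k = ln2/t½ = ln2/14 ≈ 0.049511 h⁻¹; fraction remaining f = e^(−kτ) = e^(−0.049511×49) ≈ 0.0884.
At steady state, accumulation factor R = 1/(1 − e^(−kτ)) ≈ 1.0970.
Single-dose peak C₀ = D/Vd = 747/37 ≈ 20.189 mg/L.
Steady-state peak Cmax,ss = C₀·R ≈ 20.189 × 1.0970 ≈ 22.147 mg/L.
Peak 22.1 mg/L vs MTC 28 mg/L: below toxic threshold.

22.1 mg/L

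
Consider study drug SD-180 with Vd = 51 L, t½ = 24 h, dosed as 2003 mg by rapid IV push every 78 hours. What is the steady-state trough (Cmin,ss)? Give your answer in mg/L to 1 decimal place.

4.6 mg/L

Over one 78-h interval, 78/24 ≈ 3.25 half-lives elapse, leaving f ≈ 0.1051 of each dose.
At steady state, accumulation factor R = 1/(1 − e^(−kτ)) ≈ 1.1174.
Single-dose peak C₀ = D/Vd = 2003/51 ≈ 39.275 mg/L.
Cmax,ss = C₀/(1 − f) ≈ 39.275/0.8949 ≈ 43.888 mg/L.
One interval later, Cmin,ss = Cmax,ss·e^(−kτ) ≈ 43.888 × 0.1051 ≈ 4.613 mg/L.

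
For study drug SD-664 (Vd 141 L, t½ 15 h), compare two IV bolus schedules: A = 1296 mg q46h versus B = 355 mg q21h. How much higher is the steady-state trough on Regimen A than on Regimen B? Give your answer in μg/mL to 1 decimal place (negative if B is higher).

-0.3 μg/mL

Regimen A: f = (1/2)^(46/15) ≈ 0.1194; Cmin,ss = (1296/141)·f/(1−f) ≈ 1.246 μg/mL.
Regimen B: f = (1/2)^(21/15) ≈ 0.3789; Cmin,ss = (355/141)·f/(1−f) ≈ 1.536 μg/mL.
Difference ≈ 1.246 − 1.536 ≈ -0.290 μg/mL.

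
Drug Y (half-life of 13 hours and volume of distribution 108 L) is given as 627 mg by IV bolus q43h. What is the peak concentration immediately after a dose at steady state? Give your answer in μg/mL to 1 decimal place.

τ/t½ = 43/13 ≈ 3.3077, so fraction remaining f = (1/2)^(43/13) ≈ 0.1010.
Accumulation ratio R = 1/(1 − f) ≈ 1/0.8990 ≈ 1.1123.
Single-dose peak C₀ = D/Vd = 627/108 ≈ 5.806 μg/mL.
Steady-state peak Cmax,ss = C₀·R ≈ 5.806 × 1.1123 ≈ 6.458 μg/mL.

6.5 μg/mL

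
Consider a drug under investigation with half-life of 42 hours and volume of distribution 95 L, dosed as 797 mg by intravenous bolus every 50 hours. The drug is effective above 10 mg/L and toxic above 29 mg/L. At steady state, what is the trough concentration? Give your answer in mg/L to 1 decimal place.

τ/t½ = 50/42 ≈ 1.1905, so fraction remaining f = (1/2)^(50/42) ≈ 0.4382.
At steady state, accumulation factor R = 1/(1 − e^(−kτ)) ≈ 1.7800.
Single-dose peak C₀ = D/Vd = 797/95 ≈ 8.389 mg/L.
Steady-state peak Cmax,ss = C₀·R ≈ 8.389 × 1.7800 ≈ 14.932 mg/L.
Steady-state trough Cmin,ss = Cmax,ss·f ≈ 14.932 × 0.4382 ≈ 6.543 mg/L.
Trough 6.5 mg/L vs MEC 10 mg/L: subtherapeutic.

6.5 mg/L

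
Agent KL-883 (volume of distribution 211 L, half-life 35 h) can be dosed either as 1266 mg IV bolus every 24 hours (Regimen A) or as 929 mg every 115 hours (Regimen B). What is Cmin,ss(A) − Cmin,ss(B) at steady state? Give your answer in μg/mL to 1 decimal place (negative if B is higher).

9.4 μg/mL

Regimen A: f = (1/2)^(24/35) ≈ 0.6217; Cmin,ss = (1266/211)·f/(1−f) ≈ 9.860 μg/mL.
Regimen B: f = (1/2)^(115/35) ≈ 0.1025; Cmin,ss = (929/211)·f/(1−f) ≈ 0.503 μg/mL.
Difference ≈ 9.860 − 0.503 ≈ 9.357 μg/mL.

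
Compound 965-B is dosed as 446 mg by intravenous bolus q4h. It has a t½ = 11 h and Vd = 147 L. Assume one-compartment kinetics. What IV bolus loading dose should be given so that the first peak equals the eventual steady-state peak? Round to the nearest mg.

f = (1/2)^(4/11) ≈ 0.777203; accumulation ratio R = 1/(1−f) ≈ 4.48839.
Loading dose to hit Cmax,ss on first dose: D_load = D_maint·R ≈ 446 × 4.48839 ≈ 2001.82 mg.

2002 mg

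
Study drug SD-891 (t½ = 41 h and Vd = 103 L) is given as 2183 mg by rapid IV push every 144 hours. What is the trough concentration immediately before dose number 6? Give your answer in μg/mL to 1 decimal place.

f = (1/2)^(τ/t½) = (1/2)^(144/41) ≈ 0.0876.
C₀ = D/Vd = 2183/103 ≈ 21.194 μg/mL.
Before the 6th dose, 5 doses have been given. Superposition: Cmin = C₀·(f + f² + … + f^5).
≈ 21.194 × (0.0876 + 0.0077 + 0.0007 + 0.0001 + 0.0000) ≈ 21.194 × 0.0961 ≈ 2.037 μg/mL.

2.0 μg/mL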